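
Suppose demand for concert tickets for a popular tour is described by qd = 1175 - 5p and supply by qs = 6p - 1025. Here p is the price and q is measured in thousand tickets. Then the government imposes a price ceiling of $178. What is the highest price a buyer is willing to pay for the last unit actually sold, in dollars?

226.4

Without the control the market clears where 1175 - 5p = 6p - 1025, i.e. p* = 200 and q* = 175.
Because the ceiling (178) lies below the market-clearing price, it is binding.
At p = 178: qd = 1175 - 5·178 = 285 and qs = 6·178 - 1025 = 43.
Only 43 units reach the market. On the demand curve, the marginal buyer's willingness to pay at q = 43 is (1175 - 43)/5 = 226.4.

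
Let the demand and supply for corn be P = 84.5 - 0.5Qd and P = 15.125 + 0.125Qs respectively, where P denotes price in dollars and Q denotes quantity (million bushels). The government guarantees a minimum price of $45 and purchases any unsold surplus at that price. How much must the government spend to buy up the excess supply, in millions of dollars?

Rearranging demand gives Qd = 169 - 2P; rearranging supply gives Qs = 8P - 121. In a free market, 169 - 2P = 8P - 121 gives the equilibrium P* = 29, Q* = 111.
The floor of 45 is above the equilibrium price 29, so it binds.
At P = 45: Qd = 169 - 2·45 = 79 and Qs = 8·45 - 121 = 239.
Surplus = Qs - Qd = 160.
Government expenditure = surplus × support price = 160 × 45 = 7200.

7200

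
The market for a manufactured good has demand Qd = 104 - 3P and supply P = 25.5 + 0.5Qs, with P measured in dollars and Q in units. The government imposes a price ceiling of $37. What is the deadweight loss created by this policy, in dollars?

Rearranging supply gives Qs = 2P - 51. In a free market, 104 - 3P = 2P - 51 gives the equilibrium P* = 31, Q* = 11.
Since 37 is above P* = 31, the ceiling does not bind and the free-market outcome prevails.
Since the control does not bind, no trades are prevented and deadweight loss is zero.

0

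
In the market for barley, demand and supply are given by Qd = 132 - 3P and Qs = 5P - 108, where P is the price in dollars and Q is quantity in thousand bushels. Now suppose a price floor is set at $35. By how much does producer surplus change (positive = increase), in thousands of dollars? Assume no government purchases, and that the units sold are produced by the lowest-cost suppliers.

Without the control the market clears where 132 - 3P = 5P - 108, i.e. P* = 30 and Q* = 42.
Since 35 > 30, the floor is binding.
At P = 35: Qd = 132 - 3·35 = 27 and Qs = 5·35 - 108 = 67.
Producer surplus without the control is ½ · (30 - 21.6) · 42 = 176.4.
With the floor, 27 units are sold at 35. The supply price at Q = 27 is 27, so PS = ½ · [(35 - 21.6) + (35 - 27)] · 27 = 288.9.
Change in producer surplus = 288.9 - 176.4 = 112.5.

112.5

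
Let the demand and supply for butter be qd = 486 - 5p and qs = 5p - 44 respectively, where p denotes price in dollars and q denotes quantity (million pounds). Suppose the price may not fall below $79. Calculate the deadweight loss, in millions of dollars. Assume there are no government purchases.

Without the control the market clears where 486 - 5p = 5p - 44, i.e. p* = 53 and q* = 221.
The floor of 79 is above the equilibrium price 53, so it binds.
At p = 79: qd = 486 - 5·79 = 91 and qs = 5·79 - 44 = 351.
Quantity traded falls to 91. At q = 91 the demand price is (486 - 91)/5 = 79 and the supply price is (44 + 91)/5 = 27.
Deadweight loss = ½ · (79 - 27) · (221 - 91) = ½ · 52 · 130 = 3380.

3380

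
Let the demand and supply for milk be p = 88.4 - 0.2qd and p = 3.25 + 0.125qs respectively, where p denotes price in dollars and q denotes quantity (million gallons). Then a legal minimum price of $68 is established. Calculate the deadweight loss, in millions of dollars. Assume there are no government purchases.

4160

Rearranging demand gives qd = 442 - 5p; rearranging supply gives qs = 8p - 26. Without the control the market clears where 442 - 5p = 8p - 26, i.e. p* = 36 and q* = 262.
Since 68 > 36, the floor is binding.
At p = 68: qd = 442 - 5·68 = 102 and qs = 8·68 - 26 = 518.
Quantity traded falls to 102. At q = 102 the demand price is (442 - 102)/5 = 68 and the supply price is (26 + 102)/8 = 16.
Deadweight loss = ½ · (68 - 16) · (262 - 102) = ½ · 52 · 160 = 4160.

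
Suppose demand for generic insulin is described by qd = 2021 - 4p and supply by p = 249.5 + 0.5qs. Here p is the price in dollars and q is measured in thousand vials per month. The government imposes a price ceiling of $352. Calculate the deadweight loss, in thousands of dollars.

Rearranging supply gives qs = 2p - 499. In a free market, 2021 - 4p = 2p - 499 gives the equilibrium p* = 420, q* = 341.
Because the ceiling (352) lies below the market-clearing price, it is binding.
At p = 352: qd = 2021 - 4·352 = 613 and qs = 2·352 - 499 = 205.
Quantity traded falls to 205. At q = 205 the demand price is (2021 - 205)/4 = 454 and the supply price is (499 + 205)/2 = 352.
Deadweight loss = ½ · (454 - 352) · (341 - 205) = ½ · 102 · 136 = 6936.

6936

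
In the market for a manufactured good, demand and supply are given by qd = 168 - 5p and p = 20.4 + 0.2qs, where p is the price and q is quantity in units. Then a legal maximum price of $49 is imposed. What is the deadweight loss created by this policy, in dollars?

0

Rearranging supply gives qs = 5p - 102. Setting quantity demanded equal to quantity supplied, 168 - 5p = 5p - 102, gives p* = 27 and q* = 33.
The ceiling of 49 is above the equilibrium price 27, so it is not binding; the market clears at p* = 27, q* = 33.
Since the control does not bind, no trades are prevented and deadweight loss is zero.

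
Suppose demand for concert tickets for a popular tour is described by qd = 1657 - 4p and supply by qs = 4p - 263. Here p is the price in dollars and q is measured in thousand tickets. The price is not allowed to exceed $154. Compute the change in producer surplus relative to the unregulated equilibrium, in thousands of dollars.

Setting quantity demanded equal to quantity supplied, 1657 - 4p = 4p - 263, gives p* = 240 and q* = 697.
Since 154 < 240, the ceiling is binding.
At p = 154: qd = 1657 - 4·154 = 1041 and qs = 4·154 - 263 = 353.
Producer surplus without the control is ½ · (240 - 65.75) · 697 = 60726.125.
With the ceiling, producers sell 353 units at 154, so PS = ½ · (154 - 65.75) · 353 = 15576.125.
Change in producer surplus = 15576.125 - 60726.125 = -45150.

-45150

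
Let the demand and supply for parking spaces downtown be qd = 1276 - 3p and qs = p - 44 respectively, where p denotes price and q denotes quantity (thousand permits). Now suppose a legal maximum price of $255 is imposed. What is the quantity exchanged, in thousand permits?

In a free market, 1276 - 3p = p - 44 gives the equilibrium p* = 330, q* = 286.
Because the ceiling (255) lies below the market-clearing price, it is binding.
At p = 255: qd = 1276 - 3·255 = 511 and qs = 255 - 44 = 211.
The quantity actually transacted is the short side, supply: 211.

211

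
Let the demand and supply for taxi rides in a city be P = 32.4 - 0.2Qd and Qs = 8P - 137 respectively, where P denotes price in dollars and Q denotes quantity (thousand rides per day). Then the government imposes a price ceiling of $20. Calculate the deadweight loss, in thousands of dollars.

Rearranging demand gives Qd = 162 - 5P. Without the control the market clears where 162 - 5P = 8P - 137, i.e. P* = 23 and Q* = 47.
The ceiling of 20 is below the equilibrium price 23, so it binds.
At P = 20: Qd = 162 - 5·20 = 62 and Qs = 8·20 - 137 = 23.
Quantity traded falls to 23. At Q = 23 the demand price is (162 - 23)/5 = 27.8 and the supply price is (137 + 23)/8 = 20.
Deadweight loss = ½ · (27.8 - 20) · (47 - 23) = ½ · 7.8 · 24 = 93.6.

93.6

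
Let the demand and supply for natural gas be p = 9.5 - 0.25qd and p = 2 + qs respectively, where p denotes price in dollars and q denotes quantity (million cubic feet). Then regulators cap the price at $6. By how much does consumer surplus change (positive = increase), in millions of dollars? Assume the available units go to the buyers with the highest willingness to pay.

7.5

Rearranging demand gives qd = 38 - 4p; rearranging supply gives qs = p - 2. Equilibrium: 38 - 4p = p - 2, so 40 = 5p and p* = 8, q* = 6.
Since 6 < 8, the ceiling is binding.
At p = 6: qd = 38 - 4·6 = 14 and qs = 6 - 2 = 4.
Consumer surplus without the control is ½ · (9.5 - 8) · 6 = 4.5.
With the ceiling, 4 units are sold at 6 (assume they go to the highest-value buyers). The demand price at q = 4 is 8.5, so CS = ½ · [(9.5 - 6) + (8.5 - 6)] · 4 = 12.
Change in consumer surplus = 12 - 4.5 = 7.5.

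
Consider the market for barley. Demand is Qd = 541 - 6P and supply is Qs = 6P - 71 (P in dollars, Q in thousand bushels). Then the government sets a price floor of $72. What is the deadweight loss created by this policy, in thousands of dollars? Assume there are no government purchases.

2646

Setting quantity demanded equal to quantity supplied, 541 - 6P = 6P - 71, gives P* = 51 and Q* = 235.
The floor of 72 is above the equilibrium price 51, so it binds.
At P = 72: Qd = 541 - 6·72 = 109 and Qs = 6·72 - 71 = 361.
Quantity traded falls to 109. At Q = 109 the demand price is (541 - 109)/6 = 72 and the supply price is (71 + 109)/6 = 30.
Deadweight loss = ½ · (72 - 30) · (235 - 109) = ½ · 42 · 126 = 2646.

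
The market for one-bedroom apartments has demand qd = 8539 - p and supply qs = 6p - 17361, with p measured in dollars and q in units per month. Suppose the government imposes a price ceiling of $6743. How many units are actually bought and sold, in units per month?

4839

Setting quantity demanded equal to quantity supplied, 8539 - p = 6p - 17361, gives p* = 3700 and q* = 4839.
The ceiling of 6743 is above the equilibrium price 3700, so it is not binding; the market clears at p* = 3700, q* = 4839.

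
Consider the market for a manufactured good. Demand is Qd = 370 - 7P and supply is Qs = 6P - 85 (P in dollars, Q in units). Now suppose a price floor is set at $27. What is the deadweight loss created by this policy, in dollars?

0

Equilibrium: 370 - 7P = 6P - 85, so 455 = 13P and P* = 35, Q* = 125.
Since 27 is below P* = 35, the floor does not bind and the free-market outcome prevails.
Since the control does not bind, no trades are prevented and deadweight loss is zero.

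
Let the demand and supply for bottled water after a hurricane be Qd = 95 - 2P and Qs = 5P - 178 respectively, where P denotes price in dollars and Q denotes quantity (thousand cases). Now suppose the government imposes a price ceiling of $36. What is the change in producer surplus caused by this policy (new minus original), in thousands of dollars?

-28.5

Setting quantity demanded equal to quantity supplied, 95 - 2P = 5P - 178, gives P* = 39 and Q* = 17.
The ceiling of 36 is below the equilibrium price 39, so it binds.
At P = 36: Qd = 95 - 2·36 = 23 and Qs = 5·36 - 178 = 2.
Producer surplus without the control is ½ · (39 - 35.6) · 17 = 28.9.
With the ceiling, producers sell 2 units at 36, so PS = ½ · (36 - 35.6) · 2 = 0.4.
Change in producer surplus = 0.4 - 28.9 = -28.5.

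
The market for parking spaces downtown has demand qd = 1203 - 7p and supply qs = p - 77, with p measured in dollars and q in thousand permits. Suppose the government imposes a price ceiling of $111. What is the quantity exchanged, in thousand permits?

Without the control the market clears where 1203 - 7p = p - 77, i.e. p* = 160 and q* = 83.
Because the ceiling (111) lies below the market-clearing price, it is binding.
At p = 111: qd = 1203 - 7·111 = 426 and qs = 111 - 77 = 34.
The quantity actually transacted is the short side, supply: 34.

34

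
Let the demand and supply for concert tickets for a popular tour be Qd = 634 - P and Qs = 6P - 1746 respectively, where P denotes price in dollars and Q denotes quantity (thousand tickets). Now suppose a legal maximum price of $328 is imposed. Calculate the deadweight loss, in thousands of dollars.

3024

In a free market, 634 - P = 6P - 1746 gives the equilibrium P* = 340, Q* = 294.
Because the ceiling (328) lies below the market-clearing price, it is binding.
At P = 328: Qd = 634 - 328 = 306 and Qs = 6·328 - 1746 = 222.
Quantity traded falls to 222. At Q = 222 the demand price is 634 - 222 = 412 and the supply price is (1746 + 222)/6 = 328.
Deadweight loss = ½ · (412 - 328) · (294 - 222) = ½ · 84 · 72 = 3024.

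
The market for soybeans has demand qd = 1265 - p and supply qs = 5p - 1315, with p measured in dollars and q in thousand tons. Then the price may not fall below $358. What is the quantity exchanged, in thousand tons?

Equilibrium: 1265 - p = 5p - 1315, so 2580 = 6p and p* = 430, q* = 835.
The floor of 358 is below the equilibrium price 430, so it is not binding; the market clears at p* = 430, q* = 835.

835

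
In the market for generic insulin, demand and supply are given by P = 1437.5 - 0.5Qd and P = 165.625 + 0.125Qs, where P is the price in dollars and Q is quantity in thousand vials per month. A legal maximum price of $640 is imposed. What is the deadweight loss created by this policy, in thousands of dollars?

Rearranging demand gives Qd = 2875 - 2P; rearranging supply gives Qs = 8P - 1325. In a free market, 2875 - 2P = 8P - 1325 gives the equilibrium P* = 420, Q* = 2035.
Since 640 is above P* = 420, the ceiling does not bind and the free-market outcome prevails.
Since the control does not bind, no trades are prevented and deadweight loss is zero.

0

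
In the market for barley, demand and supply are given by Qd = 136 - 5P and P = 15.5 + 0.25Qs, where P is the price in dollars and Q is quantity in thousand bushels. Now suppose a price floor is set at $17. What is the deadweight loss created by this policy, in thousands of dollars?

0

Rearranging supply gives Qs = 4P - 62. Without the control the market clears where 136 - 5P = 4P - 62, i.e. P* = 22 and Q* = 26.
Since 17 is below P* = 22, the floor does not bind and the free-market outcome prevails.
Since the control does not bind, no trades are prevented and deadweight loss is zero.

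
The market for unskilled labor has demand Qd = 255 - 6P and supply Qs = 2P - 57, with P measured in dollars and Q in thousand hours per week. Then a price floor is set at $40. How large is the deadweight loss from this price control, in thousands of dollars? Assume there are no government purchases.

12

In a free market, 255 - 6P = 2P - 57 gives the equilibrium P* = 39, Q* = 21.
Because the floor (40) lies above the market-clearing price, it is binding.
At P = 40: Qd = 255 - 6·40 = 15 and Qs = 2·40 - 57 = 23.
Quantity traded falls to 15. At Q = 15 the demand price is (255 - 15)/6 = 40 and the supply price is (57 + 15)/2 = 36.
Deadweight loss = ½ · (40 - 36) · (21 - 15) = ½ · 4 · 6 = 12.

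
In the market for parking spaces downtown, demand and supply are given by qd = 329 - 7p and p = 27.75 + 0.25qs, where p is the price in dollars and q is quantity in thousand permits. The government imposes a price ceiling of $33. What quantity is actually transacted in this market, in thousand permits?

21

Rearranging supply gives qs = 4p - 111. In a free market, 329 - 7p = 4p - 111 gives the equilibrium p* = 40, q* = 49.
Because the ceiling (33) lies below the market-clearing price, it is binding.
At p = 33: qd = 329 - 7·33 = 98 and qs = 4·33 - 111 = 21.
The quantity actually transacted is the short side, supply: 21.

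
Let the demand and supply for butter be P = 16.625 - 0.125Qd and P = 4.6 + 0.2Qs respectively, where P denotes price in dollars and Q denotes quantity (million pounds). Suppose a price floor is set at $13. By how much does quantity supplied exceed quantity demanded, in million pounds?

13

Rearranging demand gives Qd = 133 - 8P; rearranging supply gives Qs = 5P - 23. Without the control the market clears where 133 - 8P = 5P - 23, i.e. P* = 12 and Q* = 37.
Because the floor (13) lies above the market-clearing price, it is binding.
At P = 13: Qd = 133 - 8·13 = 29 and Qs = 5·13 - 23 = 42.
Surplus = Qs - Qd = 42 - 29 = 13.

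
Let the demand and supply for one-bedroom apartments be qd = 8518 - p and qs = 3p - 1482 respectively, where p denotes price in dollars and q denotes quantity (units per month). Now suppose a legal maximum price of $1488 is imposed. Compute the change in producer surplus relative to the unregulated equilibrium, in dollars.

Equilibrium: 8518 - p = 3p - 1482, so 10000 = 4p and p* = 2500, q* = 6018.
Because the ceiling (1488) lies below the market-clearing price, it is binding.
At p = 1488: qd = 8518 - 1488 = 7030 and qs = 3·1488 - 1482 = 2982.
Producer surplus without the control is ½ · (2500 - 494) · 6018 = 6036054.
With the ceiling, producers sell 2982 units at 1488, so PS = ½ · (1488 - 494) · 2982 = 1482054.
Change in producer surplus = 1482054 - 6036054 = -4554000.

-4554000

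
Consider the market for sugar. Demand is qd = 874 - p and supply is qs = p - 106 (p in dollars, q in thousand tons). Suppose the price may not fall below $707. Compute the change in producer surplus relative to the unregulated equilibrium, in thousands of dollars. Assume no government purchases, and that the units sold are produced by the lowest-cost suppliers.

Setting quantity demanded equal to quantity supplied, 874 - p = p - 106, gives p* = 490 and q* = 384.
Since 707 > 490, the floor is binding.
At p = 707: qd = 874 - 707 = 167 and qs = 707 - 106 = 601.
Producer surplus without the control is ½ · (490 - 106) · 384 = 73728.
With the floor, 167 units are sold at 707. The supply price at q = 167 is 273, so PS = ½ · [(707 - 106) + (707 - 273)] · 167 = 86422.5.
Change in producer surplus = 86422.5 - 73728 = 12694.5.

12694.5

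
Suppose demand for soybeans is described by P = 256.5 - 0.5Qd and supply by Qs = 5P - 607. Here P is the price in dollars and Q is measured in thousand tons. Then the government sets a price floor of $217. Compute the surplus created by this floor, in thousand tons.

Rearranging demand gives Qd = 513 - 2P. In a free market, 513 - 2P = 5P - 607 gives the equilibrium P* = 160, Q* = 193.
Since 217 > 160, the floor is binding.
At P = 217: Qd = 513 - 2·217 = 79 and Qs = 5·217 - 607 = 478.
Surplus = Qs - Qd = 478 - 79 = 399.

399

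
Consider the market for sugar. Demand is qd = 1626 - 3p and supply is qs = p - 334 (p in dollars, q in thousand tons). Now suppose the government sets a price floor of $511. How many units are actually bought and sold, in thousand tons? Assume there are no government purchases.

93

Without the control the market clears where 1626 - 3p = p - 334, i.e. p* = 490 and q* = 156.
The floor of 511 is above the equilibrium price 490, so it binds.
At p = 511: qd = 1626 - 3·511 = 93 and qs = 511 - 334 = 177.
The quantity actually transacted is the short side, demand: 93.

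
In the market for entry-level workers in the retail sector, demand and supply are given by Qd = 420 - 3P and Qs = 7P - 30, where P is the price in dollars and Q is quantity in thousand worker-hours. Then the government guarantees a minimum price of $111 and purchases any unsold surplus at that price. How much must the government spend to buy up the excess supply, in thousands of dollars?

Setting quantity demanded equal to quantity supplied, 420 - 3P = 7P - 30, gives P* = 45 and Q* = 285.
Because the floor (111) lies above the market-clearing price, it is binding.
At P = 111: Qd = 420 - 3·111 = 87 and Qs = 7·111 - 30 = 747.
Surplus = Qs - Qd = 660.
Government expenditure = surplus × support price = 660 × 111 = 73260.

73260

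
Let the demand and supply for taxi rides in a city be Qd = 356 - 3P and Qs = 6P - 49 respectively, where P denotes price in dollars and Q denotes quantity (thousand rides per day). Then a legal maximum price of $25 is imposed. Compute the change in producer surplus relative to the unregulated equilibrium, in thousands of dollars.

Equilibrium: 356 - 3P = 6P - 49, so 405 = 9P and P* = 45, Q* = 221.
The ceiling of 25 is below the equilibrium price 45, so it binds.
At P = 25: Qd = 356 - 3·25 = 281 and Qs = 6·25 - 49 = 101.
Producer surplus without the control is ½ · (45 - 49/6) · 221 = 48841/12.
With the ceiling, producers sell 101 units at 25, so PS = ½ · (25 - 49/6) · 101 = 10201/12.
Change in producer surplus = 10201/12 - 48841/12 = -3220.

-3220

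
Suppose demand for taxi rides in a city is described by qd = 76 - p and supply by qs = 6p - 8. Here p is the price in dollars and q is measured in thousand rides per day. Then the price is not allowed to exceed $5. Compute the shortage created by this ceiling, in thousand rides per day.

Equilibrium: 76 - p = 6p - 8, so 84 = 7p and p* = 12, q* = 64.
Since 5 < 12, the ceiling is binding.
At p = 5: qd = 76 - 5 = 71 and qs = 6·5 - 8 = 22.
Shortage = qd - qs = 71 - 22 = 49.

49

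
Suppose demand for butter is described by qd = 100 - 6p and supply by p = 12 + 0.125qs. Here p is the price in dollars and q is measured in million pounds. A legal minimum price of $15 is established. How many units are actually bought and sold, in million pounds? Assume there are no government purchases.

10

Rearranging supply gives qs = 8p - 96. Equilibrium: 100 - 6p = 8p - 96, so 196 = 14p and p* = 14, q* = 16.
Since 15 > 14, the floor is binding.
At p = 15: qd = 100 - 6·15 = 10 and qs = 8·15 - 96 = 24.
The quantity actually transacted is the short side, demand: 10.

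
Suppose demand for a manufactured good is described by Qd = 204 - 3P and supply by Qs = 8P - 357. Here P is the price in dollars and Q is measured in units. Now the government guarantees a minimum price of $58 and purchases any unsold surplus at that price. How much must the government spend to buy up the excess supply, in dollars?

In a free market, 204 - 3P = 8P - 357 gives the equilibrium P* = 51, Q* = 51.
Since 58 > 51, the floor is binding.
At P = 58: Qd = 204 - 3·58 = 30 and Qs = 8·58 - 357 = 107.
Surplus = Qs - Qd = 77.
Government expenditure = surplus × support price = 77 × 58 = 4466.

4466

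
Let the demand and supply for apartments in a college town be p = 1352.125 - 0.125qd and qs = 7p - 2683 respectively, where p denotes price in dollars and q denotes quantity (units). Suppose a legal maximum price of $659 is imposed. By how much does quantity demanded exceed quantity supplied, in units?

Rearranging demand gives qd = 10817 - 8p. In a free market, 10817 - 8p = 7p - 2683 gives the equilibrium p* = 900, q* = 3617.
Because the ceiling (659) lies below the market-clearing price, it is binding.
At p = 659: qd = 10817 - 8·659 = 5545 and qs = 7·659 - 2683 = 1930.
Shortage = qd - qs = 5545 - 1930 = 3615.

3615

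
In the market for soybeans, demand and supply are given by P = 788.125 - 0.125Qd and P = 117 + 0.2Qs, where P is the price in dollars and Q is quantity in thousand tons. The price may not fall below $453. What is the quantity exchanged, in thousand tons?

Rearranging demand gives Qd = 6305 - 8P; rearranging supply gives Qs = 5P - 585. Without the control the market clears where 6305 - 8P = 5P - 585, i.e. P* = 530 and Q* = 2065.
Since 453 is below P* = 530, the floor does not bind and the free-market outcome prevails.

2065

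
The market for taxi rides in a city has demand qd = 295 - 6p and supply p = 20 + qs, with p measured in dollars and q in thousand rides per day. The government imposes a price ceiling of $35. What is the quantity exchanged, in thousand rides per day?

Rearranging supply gives qs = p - 20. Equilibrium: 295 - 6p = p - 20, so 315 = 7p and p* = 45, q* = 25.
The ceiling of 35 is below the equilibrium price 45, so it binds.
At p = 35: qd = 295 - 6·35 = 85 and qs = 35 - 20 = 15.
The quantity actually transacted is the short side, supply: 15.

15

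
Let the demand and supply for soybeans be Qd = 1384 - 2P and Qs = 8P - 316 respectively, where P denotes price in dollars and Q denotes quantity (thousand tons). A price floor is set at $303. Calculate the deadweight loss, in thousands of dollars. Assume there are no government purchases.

Setting quantity demanded equal to quantity supplied, 1384 - 2P = 8P - 316, gives P* = 170 and Q* = 1044.
Because the floor (303) lies above the market-clearing price, it is binding.
At P = 303: Qd = 1384 - 2·303 = 778 and Qs = 8·303 - 316 = 2108.
Quantity traded falls to 778. At Q = 778 the demand price is (1384 - 778)/2 = 303 and the supply price is (316 + 778)/8 = 136.75.
Deadweight loss = ½ · (303 - 136.75) · (1044 - 778) = ½ · 166.25 · 266 = 22111.25.

22111.25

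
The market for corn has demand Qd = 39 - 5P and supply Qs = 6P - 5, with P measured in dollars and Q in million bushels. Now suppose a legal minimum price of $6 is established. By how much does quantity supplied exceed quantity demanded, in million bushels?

Without the control the market clears where 39 - 5P = 6P - 5, i.e. P* = 4 and Q* = 19.
Because the floor (6) lies above the market-clearing price, it is binding.
At P = 6: Qd = 39 - 5·6 = 9 and Qs = 6·6 - 5 = 31.
Surplus = Qs - Qd = 31 - 9 = 22.

22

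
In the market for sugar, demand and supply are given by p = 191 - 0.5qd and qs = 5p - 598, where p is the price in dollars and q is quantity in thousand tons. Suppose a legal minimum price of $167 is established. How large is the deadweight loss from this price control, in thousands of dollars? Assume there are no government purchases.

Rearranging demand gives qd = 382 - 2p. Without the control the market clears where 382 - 2p = 5p - 598, i.e. p* = 140 and q* = 102.
Since 167 > 140, the floor is binding.
At p = 167: qd = 382 - 2·167 = 48 and qs = 5·167 - 598 = 237.
Quantity traded falls to 48. At q = 48 the demand price is (382 - 48)/2 = 167 and the supply price is (598 + 48)/5 = 129.2.
Deadweight loss = ½ · (167 - 129.2) · (102 - 48) = ½ · 37.8 · 54 = 1020.6.

1020.6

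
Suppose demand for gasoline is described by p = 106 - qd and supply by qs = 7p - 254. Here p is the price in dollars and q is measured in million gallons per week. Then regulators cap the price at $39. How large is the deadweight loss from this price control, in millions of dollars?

1008

Rearranging demand gives qd = 106 - p. Without the control the market clears where 106 - p = 7p - 254, i.e. p* = 45 and q* = 61.
The ceiling of 39 is below the equilibrium price 45, so it binds.
At p = 39: qd = 106 - 39 = 67 and qs = 7·39 - 254 = 19.
Quantity traded falls to 19. At q = 19 the demand price is 106 - 19 = 87 and the supply price is (254 + 19)/7 = 39.
Deadweight loss = ½ · (87 - 39) · (61 - 19) = ½ · 48 · 42 = 1008.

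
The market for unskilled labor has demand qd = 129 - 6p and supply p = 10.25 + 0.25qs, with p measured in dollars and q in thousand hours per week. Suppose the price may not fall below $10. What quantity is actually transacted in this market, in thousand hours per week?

27

Rearranging supply gives qs = 4p - 41. Without the control the market clears where 129 - 6p = 4p - 41, i.e. p* = 17 and q* = 27.
The floor of 10 is below the equilibrium price 17, so it is not binding; the market clears at p* = 17, q* = 27.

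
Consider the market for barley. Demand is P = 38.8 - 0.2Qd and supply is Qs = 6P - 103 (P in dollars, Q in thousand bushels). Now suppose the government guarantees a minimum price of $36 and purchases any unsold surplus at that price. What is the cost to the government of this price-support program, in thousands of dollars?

3564

Rearranging demand gives Qd = 194 - 5P. Setting quantity demanded equal to quantity supplied, 194 - 5P = 6P - 103, gives P* = 27 and Q* = 59.
Since 36 > 27, the floor is binding.
At P = 36: Qd = 194 - 5·36 = 14 and Qs = 6·36 - 103 = 113.
Surplus = Qs - Qd = 99.
Government expenditure = surplus × support price = 99 × 36 = 3564.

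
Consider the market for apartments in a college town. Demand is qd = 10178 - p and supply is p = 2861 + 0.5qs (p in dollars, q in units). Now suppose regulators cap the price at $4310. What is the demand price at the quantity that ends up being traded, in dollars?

Rearranging supply gives qs = 2p - 5722. Setting quantity demanded equal to quantity supplied, 10178 - p = 2p - 5722, gives p* = 5300 and q* = 4878.
Because the ceiling (4310) lies below the market-clearing price, it is binding.
At p = 4310: qd = 10178 - 4310 = 5868 and qs = 2·4310 - 5722 = 2898.
Only 2898 units reach the market. On the demand curve, the marginal buyer's willingness to pay at q = 2898 is (10178 - 2898) = 7280.

7280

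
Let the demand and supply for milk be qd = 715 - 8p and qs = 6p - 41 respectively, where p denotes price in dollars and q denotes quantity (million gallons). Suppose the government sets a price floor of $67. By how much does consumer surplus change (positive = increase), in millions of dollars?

In a free market, 715 - 8p = 6p - 41 gives the equilibrium p* = 54, q* = 283.
The floor of 67 is above the equilibrium price 54, so it binds.
At p = 67: qd = 715 - 8·67 = 179 and qs = 6·67 - 41 = 361.
Consumer surplus without the control is ½ · (89.375 - 54) · 283 = 5005.5625.
With the floor, consumers buy 179 units at 67, so CS = ½ · (89.375 - 67) · 179 = 2002.5625.
Change in consumer surplus = 2002.5625 - 5005.5625 = -3003.

-3003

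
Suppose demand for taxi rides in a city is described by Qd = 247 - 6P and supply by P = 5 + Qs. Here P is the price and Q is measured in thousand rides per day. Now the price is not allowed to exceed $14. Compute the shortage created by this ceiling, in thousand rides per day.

154

Rearranging supply gives Qs = P - 5. In a free market, 247 - 6P = P - 5 gives the equilibrium P* = 36, Q* = 31.
Because the ceiling (14) lies below the market-clearing price, it is binding.
At P = 14: Qd = 247 - 6·14 = 163 and Qs = 14 - 5 = 9.
Shortage = Qd - Qs = 163 - 9 = 154.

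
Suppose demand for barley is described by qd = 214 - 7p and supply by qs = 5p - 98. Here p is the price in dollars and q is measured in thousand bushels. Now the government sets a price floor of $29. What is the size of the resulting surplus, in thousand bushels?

Setting quantity demanded equal to quantity supplied, 214 - 7p = 5p - 98, gives p* = 26 and q* = 32.
Because the floor (29) lies above the market-clearing price, it is binding.
At p = 29: qd = 214 - 7·29 = 11 and qs = 5·29 - 98 = 47.
Surplus = qs - qd = 47 - 11 = 36.

36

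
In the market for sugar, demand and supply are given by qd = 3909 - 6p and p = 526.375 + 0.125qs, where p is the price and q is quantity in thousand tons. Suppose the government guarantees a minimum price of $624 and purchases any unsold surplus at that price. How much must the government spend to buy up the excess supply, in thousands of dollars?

384384

Rearranging supply gives qs = 8p - 4211. Without the control the market clears where 3909 - 6p = 8p - 4211, i.e. p* = 580 and q* = 429.
Since 624 > 580, the floor is binding.
At p = 624: qd = 3909 - 6·624 = 165 and qs = 8·624 - 4211 = 781.
Surplus = qs - qd = 616.
Government expenditure = surplus × support price = 616 × 624 = 384384.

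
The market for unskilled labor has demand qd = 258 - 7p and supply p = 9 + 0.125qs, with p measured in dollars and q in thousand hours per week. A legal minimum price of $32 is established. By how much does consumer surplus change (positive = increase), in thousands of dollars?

-690

Rearranging supply gives qs = 8p - 72. Setting quantity demanded equal to quantity supplied, 258 - 7p = 8p - 72, gives p* = 22 and q* = 104.
Because the floor (32) lies above the market-clearing price, it is binding.
At p = 32: qd = 258 - 7·32 = 34 and qs = 8·32 - 72 = 184.
Consumer surplus without the control is ½ · (258/7 - 22) · 104 = 5408/7.
With the floor, consumers buy 34 units at 32, so CS = ½ · (258/7 - 32) · 34 = 578/7.
Change in consumer surplus = 578/7 - 5408/7 = -690.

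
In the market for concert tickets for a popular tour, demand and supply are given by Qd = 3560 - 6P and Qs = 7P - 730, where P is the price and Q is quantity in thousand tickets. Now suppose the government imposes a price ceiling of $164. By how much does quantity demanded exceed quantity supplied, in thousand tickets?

2158

Equilibrium: 3560 - 6P = 7P - 730, so 4290 = 13P and P* = 330, Q* = 1580.
The ceiling of 164 is below the equilibrium price 330, so it binds.
At P = 164: Qd = 3560 - 6·164 = 2576 and Qs = 7·164 - 730 = 418.
Shortage = Qd - Qs = 2576 - 418 = 2158.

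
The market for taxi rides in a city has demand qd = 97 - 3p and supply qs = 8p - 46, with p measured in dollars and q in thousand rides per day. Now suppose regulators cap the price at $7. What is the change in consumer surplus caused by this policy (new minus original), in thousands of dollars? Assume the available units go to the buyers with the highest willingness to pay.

-324

In a free market, 97 - 3p = 8p - 46 gives the equilibrium p* = 13, q* = 58.
Since 7 < 13, the ceiling is binding.
At p = 7: qd = 97 - 3·7 = 76 and qs = 8·7 - 46 = 10.
Consumer surplus without the control is ½ · (97/3 - 13) · 58 = 1682/3.
With the ceiling, 10 units are sold at 7 (assume they go to the highest-value buyers). The demand price at q = 10 is 29, so CS = ½ · [(97/3 - 7) + (29 - 7)] · 10 = 710/3.
Change in consumer surplus = 710/3 - 1682/3 = -324.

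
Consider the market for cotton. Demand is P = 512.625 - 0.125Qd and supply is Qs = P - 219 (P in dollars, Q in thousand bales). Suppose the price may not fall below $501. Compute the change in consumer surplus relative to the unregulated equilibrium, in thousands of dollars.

Rearranging demand gives Qd = 4101 - 8P. In a free market, 4101 - 8P = P - 219 gives the equilibrium P* = 480, Q* = 261.
The floor of 501 is above the equilibrium price 480, so it binds.
At P = 501: Qd = 4101 - 8·501 = 93 and Qs = 501 - 219 = 282.
Consumer surplus without the control is ½ · (512.625 - 480) · 261 = 4257.5625.
With the floor, consumers buy 93 units at 501, so CS = ½ · (512.625 - 501) · 93 = 540.5625.
Change in consumer surplus = 540.5625 - 4257.5625 = -3717.

-3717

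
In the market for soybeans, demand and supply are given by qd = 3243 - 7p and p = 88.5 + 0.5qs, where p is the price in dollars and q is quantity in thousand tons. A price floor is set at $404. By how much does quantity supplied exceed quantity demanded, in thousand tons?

Rearranging supply gives qs = 2p - 177. Setting quantity demanded equal to quantity supplied, 3243 - 7p = 2p - 177, gives p* = 380 and q* = 583.
Since 404 > 380, the floor is binding.
At p = 404: qd = 3243 - 7·404 = 415 and qs = 2·404 - 177 = 631.
Surplus = qs - qd = 631 - 415 = 216.

216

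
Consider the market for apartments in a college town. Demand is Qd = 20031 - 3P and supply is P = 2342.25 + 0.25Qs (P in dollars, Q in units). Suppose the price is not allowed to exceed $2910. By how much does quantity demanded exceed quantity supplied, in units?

9030

Rearranging supply gives Qs = 4P - 9369. Without the control the market clears where 20031 - 3P = 4P - 9369, i.e. P* = 4200 and Q* = 7431.
The ceiling of 2910 is below the equilibrium price 4200, so it binds.
At P = 2910: Qd = 20031 - 3·2910 = 11301 and Qs = 4·2910 - 9369 = 2271.
Shortage = Qd - Qs = 11301 - 2271 = 9030.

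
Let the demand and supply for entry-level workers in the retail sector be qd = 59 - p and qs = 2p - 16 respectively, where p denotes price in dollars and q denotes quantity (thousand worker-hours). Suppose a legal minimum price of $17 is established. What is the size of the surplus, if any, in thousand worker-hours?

Equilibrium: 59 - p = 2p - 16, so 75 = 3p and p* = 25, q* = 34.
Since 17 is below p* = 25, the floor does not bind and the free-market outcome prevails.
Since the control does not bind, there is no surplus.

0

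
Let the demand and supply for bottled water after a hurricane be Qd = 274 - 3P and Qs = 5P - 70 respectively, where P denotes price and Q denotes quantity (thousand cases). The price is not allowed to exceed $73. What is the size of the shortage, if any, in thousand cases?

Setting quantity demanded equal to quantity supplied, 274 - 3P = 5P - 70, gives P* = 43 and Q* = 145.
Since 73 is above P* = 43, the ceiling does not bind and the free-market outcome prevails.
Since the control does not bind, there is no shortage.

0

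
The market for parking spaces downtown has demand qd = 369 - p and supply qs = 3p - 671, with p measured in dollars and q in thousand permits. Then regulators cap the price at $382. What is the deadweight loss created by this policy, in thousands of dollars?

Without the control the market clears where 369 - p = 3p - 671, i.e. p* = 260 and q* = 109.
The ceiling of 382 is above the equilibrium price 260, so it is not binding; the market clears at p* = 260, q* = 109.
Since the control does not bind, no trades are prevented and deadweight loss is zero.

0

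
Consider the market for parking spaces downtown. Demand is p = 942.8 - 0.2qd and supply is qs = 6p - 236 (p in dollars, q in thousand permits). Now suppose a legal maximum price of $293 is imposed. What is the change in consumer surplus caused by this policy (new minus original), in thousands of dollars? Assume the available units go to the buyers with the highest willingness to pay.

150217.6

Rearranging demand gives qd = 4714 - 5p. In a free market, 4714 - 5p = 6p - 236 gives the equilibrium p* = 450, q* = 2464.
Since 293 < 450, the ceiling is binding.
At p = 293: qd = 4714 - 5·293 = 3249 and qs = 6·293 - 236 = 1522.
Consumer surplus without the control is ½ · (942.8 - 450) · 2464 = 607129.6.
With the ceiling, 1522 units are sold at 293 (assume they go to the highest-value buyers). The demand price at q = 1522 is 638.4, so CS = ½ · [(942.8 - 293) + (638.4 - 293)] · 1522 = 757347.2.
Change in consumer surplus = 757347.2 - 607129.6 = 150217.6.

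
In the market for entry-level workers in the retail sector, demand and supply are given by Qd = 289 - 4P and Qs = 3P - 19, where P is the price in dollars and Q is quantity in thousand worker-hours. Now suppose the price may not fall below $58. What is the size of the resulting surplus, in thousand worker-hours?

Setting quantity demanded equal to quantity supplied, 289 - 4P = 3P - 19, gives P* = 44 and Q* = 113.
Because the floor (58) lies above the market-clearing price, it is binding.
At P = 58: Qd = 289 - 4·58 = 57 and Qs = 3·58 - 19 = 155.
Surplus = Qs - Qd = 155 - 57 = 98.

98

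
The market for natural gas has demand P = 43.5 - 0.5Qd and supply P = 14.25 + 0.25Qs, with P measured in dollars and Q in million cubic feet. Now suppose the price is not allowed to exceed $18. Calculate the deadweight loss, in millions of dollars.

Rearranging demand gives Qd = 87 - 2P; rearranging supply gives Qs = 4P - 57. Equilibrium: 87 - 2P = 4P - 57, so 144 = 6P and P* = 24, Q* = 39.
Because the ceiling (18) lies below the market-clearing price, it is binding.
At P = 18: Qd = 87 - 2·18 = 51 and Qs = 4·18 - 57 = 15.
Quantity traded falls to 15. At Q = 15 the demand price is (87 - 15)/2 = 36 and the supply price is (57 + 15)/4 = 18.
Deadweight loss = ½ · (36 - 18) · (39 - 15) = ½ · 18 · 24 = 216.

216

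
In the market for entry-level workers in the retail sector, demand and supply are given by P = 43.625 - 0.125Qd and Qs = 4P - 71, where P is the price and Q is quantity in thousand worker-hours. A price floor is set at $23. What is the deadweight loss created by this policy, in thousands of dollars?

0

Rearranging demand gives Qd = 349 - 8P. Equilibrium: 349 - 8P = 4P - 71, so 420 = 12P and P* = 35, Q* = 69.
The floor of 23 is below the equilibrium price 35, so it is not binding; the market clears at P* = 35, Q* = 69.
Since the control does not bind, no trades are prevented and deadweight loss is zero.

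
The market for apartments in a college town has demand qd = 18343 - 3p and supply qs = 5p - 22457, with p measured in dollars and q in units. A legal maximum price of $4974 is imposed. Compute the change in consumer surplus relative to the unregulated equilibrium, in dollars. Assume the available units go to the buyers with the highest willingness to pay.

Equilibrium: 18343 - 3p = 5p - 22457, so 40800 = 8p and p* = 5100, q* = 3043.
Since 4974 < 5100, the ceiling is binding.
At p = 4974: qd = 18343 - 3·4974 = 3421 and qs = 5·4974 - 22457 = 2413.
Consumer surplus without the control is ½ · (18343/3 - 5100) · 3043 = 9259849/6.
With the ceiling, 2413 units are sold at 4974 (assume they go to the highest-value buyers). The demand price at q = 2413 is 5310, so CS = ½ · [(18343/3 - 4974) + (5310 - 4974)] · 2413 = 10687177/6.
Change in consumer surplus = 10687177/6 - 9259849/6 = 237888.

237888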